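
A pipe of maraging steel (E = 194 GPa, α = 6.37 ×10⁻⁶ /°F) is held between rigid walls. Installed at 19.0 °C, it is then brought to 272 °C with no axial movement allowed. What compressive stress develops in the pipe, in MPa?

α = 6.37×10⁻⁶/°F × 9/5 = 11.5×10⁻⁶/K.
ΔT = 253.0 K. Constrained thermal stress σ = E·α·ΔT = 194.0×10³ MPa × 11.5×10⁻⁶ × 253.0 = 563 MPa (compressive).

563 MPa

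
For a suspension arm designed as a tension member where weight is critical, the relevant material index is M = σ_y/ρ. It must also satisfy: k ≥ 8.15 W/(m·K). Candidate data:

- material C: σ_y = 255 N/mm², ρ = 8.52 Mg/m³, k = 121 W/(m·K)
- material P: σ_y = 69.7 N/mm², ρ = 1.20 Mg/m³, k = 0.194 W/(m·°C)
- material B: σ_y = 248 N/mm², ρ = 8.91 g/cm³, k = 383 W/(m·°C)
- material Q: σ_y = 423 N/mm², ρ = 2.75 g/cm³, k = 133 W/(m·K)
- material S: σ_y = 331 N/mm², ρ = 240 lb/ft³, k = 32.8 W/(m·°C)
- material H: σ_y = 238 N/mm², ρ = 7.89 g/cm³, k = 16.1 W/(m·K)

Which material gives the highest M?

Screen on constraints: k ≥ 8.15 W/(m·K). Survivors: material C, material B, material Q, material S, material H.
Convert each candidate to consistent units, then evaluate M:
  material C: σ_y = 255.0 MPa, ρ = 8520 kg/m³
  material B: σ_y = 248.0 MPa, ρ = 8910 kg/m³
  material Q: σ_y = 423.0 MPa, ρ = 2750 kg/m³
  material S: σ_y = 331.0 MPa, ρ = 3844 kg/m³
  material H: σ_y = 238.0 MPa, ρ = 7890 kg/m³
  material Q: M = 154 kN·m/kg
  material S: M = 86.1 kN·m/kg
  material H: M = 30.2 kN·m/kg
  material C: M = 29.9 kN·m/kg
  material B: M = 27.8 kN·m/kg
The maximum is for material Q.

material Q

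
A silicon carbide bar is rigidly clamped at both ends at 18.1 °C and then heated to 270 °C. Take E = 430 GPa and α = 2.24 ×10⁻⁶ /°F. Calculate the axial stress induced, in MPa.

α = 2.24×10⁻⁶/°F × 9/5 = 4.03×10⁻⁶/K.
ΔT = 251.9 K. Constrained thermal stress σ = E·α·ΔT = 430.0×10³ MPa × 4.03×10⁻⁶ × 251.9 = 437 MPa (compressive).

437 MPa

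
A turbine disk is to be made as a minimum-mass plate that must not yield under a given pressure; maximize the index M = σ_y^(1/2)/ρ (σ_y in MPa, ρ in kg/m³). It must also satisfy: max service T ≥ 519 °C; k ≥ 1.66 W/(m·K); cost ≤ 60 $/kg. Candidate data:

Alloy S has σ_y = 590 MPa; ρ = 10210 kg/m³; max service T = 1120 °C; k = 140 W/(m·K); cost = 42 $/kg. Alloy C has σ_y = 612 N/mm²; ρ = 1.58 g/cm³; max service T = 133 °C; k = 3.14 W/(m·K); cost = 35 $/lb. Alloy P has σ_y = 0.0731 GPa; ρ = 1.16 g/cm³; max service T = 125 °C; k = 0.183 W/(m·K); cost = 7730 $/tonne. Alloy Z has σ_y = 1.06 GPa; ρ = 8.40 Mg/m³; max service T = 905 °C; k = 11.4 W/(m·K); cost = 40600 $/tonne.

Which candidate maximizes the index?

alloy Z

Screen on constraints: max service T ≥ 519 °C; k ≥ 1.66 W/(m·K); cost ≤ 60 $/kg. Survivors: alloy S, alloy Z.
Convert each candidate to consistent units, then evaluate M:
  alloy S: σ_y = 590.0 MPa, ρ = 10210 kg/m³
  alloy Z: σ_y = 1060 MPa, ρ = 8400 kg/m³
  alloy Z: M = 3.88×10⁻³
  alloy S: M = 2.38×10⁻³
Alloy Z ranks first.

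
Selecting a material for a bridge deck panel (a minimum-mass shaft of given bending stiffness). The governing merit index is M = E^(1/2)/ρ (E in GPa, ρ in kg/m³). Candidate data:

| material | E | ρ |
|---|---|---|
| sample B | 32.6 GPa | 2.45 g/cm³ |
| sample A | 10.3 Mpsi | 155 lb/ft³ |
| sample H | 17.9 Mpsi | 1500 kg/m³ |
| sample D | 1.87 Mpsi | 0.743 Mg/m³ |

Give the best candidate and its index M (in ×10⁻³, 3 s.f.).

sample H, M = 7.41×10⁻³

After converting to SI:
  sample B: E = 32.60 GPa, ρ = 2450 kg/m³
  sample A: E = 71.02 GPa, ρ = 2483 kg/m³
  sample H: E = 123.4 GPa, ρ = 1500 kg/m³
  sample D: E = 12.89 GPa, ρ = 743.0 kg/m³
  sample H: M = 7.41×10⁻³
  sample D: M = 4.83×10⁻³
  sample A: M = 3.39×10⁻³
  sample B: M = 2.33×10⁻³
Sample H has the largest M.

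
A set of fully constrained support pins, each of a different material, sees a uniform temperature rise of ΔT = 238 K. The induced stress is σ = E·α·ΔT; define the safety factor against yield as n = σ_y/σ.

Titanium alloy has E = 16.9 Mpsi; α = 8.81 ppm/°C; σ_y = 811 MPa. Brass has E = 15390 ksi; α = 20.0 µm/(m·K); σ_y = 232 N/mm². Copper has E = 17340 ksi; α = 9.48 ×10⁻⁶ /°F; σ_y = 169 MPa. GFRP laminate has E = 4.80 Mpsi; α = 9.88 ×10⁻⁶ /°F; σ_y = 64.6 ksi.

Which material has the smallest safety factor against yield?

copper

Converting E to GPa, α to ×10⁻⁶/K, σ_y to MPa, then σ and n for each:
  titanium alloy: E = 116.5, α = 8.81, σ_y = 811.0 → σ = 244 MPa, n = 3.32
  brass: E = 106.1, α = 20.0, σ_y = 232.0 → σ = 505 MPa, n = 0.459
  copper: E = 119.6, α = 17.1, σ_y = 169.0 → σ = 486 MPa, n = 0.348
  GFRP laminate: E = 33.09, α = 17.8, σ_y = 445.4 → σ = 140 MPa, n = 3.18
Copper has the lowest safety factor, n = 0.348.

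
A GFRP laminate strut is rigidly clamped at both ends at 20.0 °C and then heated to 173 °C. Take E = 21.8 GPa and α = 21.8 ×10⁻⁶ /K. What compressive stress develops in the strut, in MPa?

72.7 MPa

ΔT = 153.0 K. Constrained thermal stress σ = E·α·ΔT = 21.80×10³ MPa × 21.8×10⁻⁶ × 153.0 = 72.7 MPa (compressive).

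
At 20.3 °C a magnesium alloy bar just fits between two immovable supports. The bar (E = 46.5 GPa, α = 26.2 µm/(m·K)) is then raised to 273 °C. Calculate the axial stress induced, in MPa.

ΔT = 252.7 K. Constrained thermal stress σ = E·α·ΔT = 46.50×10³ MPa × 26.2×10⁻⁶ × 252.7 = 308 MPa (compressive).

308 MPa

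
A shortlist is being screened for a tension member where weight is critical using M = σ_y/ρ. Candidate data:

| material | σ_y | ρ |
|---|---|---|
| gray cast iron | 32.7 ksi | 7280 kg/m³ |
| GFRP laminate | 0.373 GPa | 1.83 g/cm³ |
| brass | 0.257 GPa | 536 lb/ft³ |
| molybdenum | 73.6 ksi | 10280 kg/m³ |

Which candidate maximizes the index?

GFRP laminate

In SI units:
  gray cast iron: σ_y = 225.5 MPa, ρ = 7280 kg/m³
  GFRP laminate: σ_y = 373.0 MPa, ρ = 1830 kg/m³
  brass: σ_y = 257.0 MPa, ρ = 8586 kg/m³
  molybdenum: σ_y = 507.5 MPa, ρ = 10280 kg/m³
  GFRP laminate: M = 204 kN·m/kg
  molybdenum: M = 49.4 kN·m/kg
  gray cast iron: M = 31.0 kN·m/kg
  brass: M = 29.9 kN·m/kg
GFRP laminate ranks first.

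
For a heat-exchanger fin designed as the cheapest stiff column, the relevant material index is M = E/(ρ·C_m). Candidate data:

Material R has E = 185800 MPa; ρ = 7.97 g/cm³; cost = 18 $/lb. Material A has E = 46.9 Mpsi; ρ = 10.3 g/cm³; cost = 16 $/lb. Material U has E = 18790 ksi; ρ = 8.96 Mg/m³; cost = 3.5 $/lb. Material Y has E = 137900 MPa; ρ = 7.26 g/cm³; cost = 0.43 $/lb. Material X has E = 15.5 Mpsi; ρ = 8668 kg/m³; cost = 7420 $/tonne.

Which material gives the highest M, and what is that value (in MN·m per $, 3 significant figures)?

After converting to SI:
  material R: E = 185.8 GPa, ρ = 7970 kg/m³, cost = 39.68 $/kg
  material A: E = 323.4 GPa, ρ = 10300 kg/m³, cost = 35.27 $/kg
  material U: E = 129.6 GPa, ρ = 8960 kg/m³, cost = 7.716 $/kg
  material Y: E = 137.9 GPa, ρ = 7260 kg/m³, cost = 0.9480 $/kg
  material X: E = 106.9 GPa, ρ = 8668 kg/m³, cost = 7.420 $/kg
  material Y: M = 20.0 MN·m per $
  material U: M = 1.87 MN·m per $
  material X: M = 1.66 MN·m per $
  material A: M = 0.890 MN·m per $
  material R: M = 0.587 MN·m per $
The maximum is for material Y.

material Y, M = 20.0 MN·m per $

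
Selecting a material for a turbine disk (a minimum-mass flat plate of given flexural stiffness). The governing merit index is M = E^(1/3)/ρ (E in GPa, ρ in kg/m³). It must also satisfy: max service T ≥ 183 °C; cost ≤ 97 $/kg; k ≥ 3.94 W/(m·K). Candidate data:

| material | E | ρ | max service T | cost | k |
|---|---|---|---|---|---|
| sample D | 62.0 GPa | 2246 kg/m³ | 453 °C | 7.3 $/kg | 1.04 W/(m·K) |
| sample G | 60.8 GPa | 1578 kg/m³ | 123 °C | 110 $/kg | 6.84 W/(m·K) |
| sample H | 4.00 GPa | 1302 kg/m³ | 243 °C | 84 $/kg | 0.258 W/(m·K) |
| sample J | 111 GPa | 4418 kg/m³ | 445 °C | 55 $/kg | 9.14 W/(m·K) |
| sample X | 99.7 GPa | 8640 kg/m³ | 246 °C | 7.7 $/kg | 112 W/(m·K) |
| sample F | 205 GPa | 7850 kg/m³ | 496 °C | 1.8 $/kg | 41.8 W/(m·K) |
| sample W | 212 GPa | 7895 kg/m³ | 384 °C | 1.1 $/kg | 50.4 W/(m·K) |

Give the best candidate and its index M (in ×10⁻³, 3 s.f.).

sample J, M = 1.09×10⁻³

Screen on constraints: max service T ≥ 183 °C; cost ≤ 97 $/kg; k ≥ 3.94 W/(m·K). Survivors: sample J, sample X, sample F, sample W.
Evaluate M for each candidate:
  sample J: M = 1.09×10⁻³
  sample W: M = 0.755×10⁻³
  sample F: M = 0.751×10⁻³
  sample X: M = 0.537×10⁻³
The maximum is for sample J.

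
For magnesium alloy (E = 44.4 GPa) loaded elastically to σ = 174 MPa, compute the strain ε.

ε = σ/E = 174 / 44400 = 3.92×10⁻³.

3.92×10⁻³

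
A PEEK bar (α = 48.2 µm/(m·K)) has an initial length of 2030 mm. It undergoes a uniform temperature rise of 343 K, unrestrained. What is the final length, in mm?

2063.6 mm

ΔL = α·L₀·ΔT = 48.2×10⁻⁶ × 2030 mm × 343.0 K = 33.6 mm.
L = L₀ + ΔL = 2030 + 33.6 = 2063.6 mm.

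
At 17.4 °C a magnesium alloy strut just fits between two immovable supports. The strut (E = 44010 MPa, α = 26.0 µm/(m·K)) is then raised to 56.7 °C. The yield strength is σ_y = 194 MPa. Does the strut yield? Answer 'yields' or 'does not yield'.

does not yield

E = 44010 MPa = 44.01 GPa.
ΔT = 39.30 K. Constrained thermal stress σ = E·α·ΔT = 44.01×10³ MPa × 26.0×10⁻⁶ × 39.30 = 45.0 MPa (compressive).
Compare to σ_y = 194 MPa: σ < σ_y, so it does not yield.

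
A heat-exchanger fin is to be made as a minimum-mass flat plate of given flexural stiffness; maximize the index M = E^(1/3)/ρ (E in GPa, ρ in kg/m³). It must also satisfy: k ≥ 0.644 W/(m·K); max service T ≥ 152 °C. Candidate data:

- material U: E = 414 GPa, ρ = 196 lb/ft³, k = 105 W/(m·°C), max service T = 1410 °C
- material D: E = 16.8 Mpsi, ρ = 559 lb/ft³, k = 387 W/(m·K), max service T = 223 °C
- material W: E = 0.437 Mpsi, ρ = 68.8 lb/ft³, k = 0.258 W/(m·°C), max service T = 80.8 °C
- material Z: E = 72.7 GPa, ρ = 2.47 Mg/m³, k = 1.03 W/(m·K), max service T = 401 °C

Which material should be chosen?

Screen on constraints: k ≥ 0.644 W/(m·K); max service T ≥ 152 °C. Survivors: material U, material D, material Z.
After converting to SI:
  material U: E = 414.0 GPa, ρ = 3140 kg/m³
  material D: E = 115.8 GPa, ρ = 8954 kg/m³
  material Z: E = 72.70 GPa, ρ = 2470 kg/m³
  material U: M = 2.37×10⁻³
  material Z: M = 1.69×10⁻³
  material D: M = 0.544×10⁻³
Material U has the largest M.

material U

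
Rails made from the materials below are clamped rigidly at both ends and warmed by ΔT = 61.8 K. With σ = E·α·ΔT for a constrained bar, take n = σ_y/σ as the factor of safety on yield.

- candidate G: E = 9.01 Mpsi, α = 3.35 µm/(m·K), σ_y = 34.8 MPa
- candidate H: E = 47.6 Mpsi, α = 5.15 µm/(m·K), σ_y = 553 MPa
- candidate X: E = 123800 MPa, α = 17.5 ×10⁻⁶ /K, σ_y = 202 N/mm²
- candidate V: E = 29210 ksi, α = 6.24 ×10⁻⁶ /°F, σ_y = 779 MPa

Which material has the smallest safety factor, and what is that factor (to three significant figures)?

In consistent units (E in GPa, α in ×10⁻⁶/K, σ_y in MPa):
  candidate G: E = 62.12, α = 3.35, σ_y = 34.80 → σ = 12.9 MPa, n = 2.71
  candidate H: E = 328.2, α = 5.15, σ_y = 553.0 → σ = 104 MPa, n = 5.29
  candidate X: E = 123.8, α = 17.5, σ_y = 202.0 → σ = 134 MPa, n = 1.51
  candidate V: E = 201.4, α = 11.2, σ_y = 779.0 → σ = 140 MPa, n = 5.57
Smallest n: candidate X with n = 1.51.

candidate X, n = 1.51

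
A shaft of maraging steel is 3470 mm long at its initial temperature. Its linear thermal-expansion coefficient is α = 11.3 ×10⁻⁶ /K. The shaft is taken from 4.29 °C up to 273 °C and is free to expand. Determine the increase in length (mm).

10.5 mm

ΔT = 273 − 4.29 = 268.7 K.
ΔL = α·L₀·ΔT = 11.3×10⁻⁶ × 3470 mm × 268.7 K = 10.5 mm.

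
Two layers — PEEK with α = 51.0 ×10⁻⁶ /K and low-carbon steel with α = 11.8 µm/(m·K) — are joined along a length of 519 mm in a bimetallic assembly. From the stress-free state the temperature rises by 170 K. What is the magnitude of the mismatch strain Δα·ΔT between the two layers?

6.66×10⁻³

Δα = |51.0 − 11.8|×10⁻⁶/K = 39.2×10⁻⁶/K.
Mismatch strain = Δα·ΔT = 39.2×10⁻⁶ × 170.0 = 6.66×10⁻³.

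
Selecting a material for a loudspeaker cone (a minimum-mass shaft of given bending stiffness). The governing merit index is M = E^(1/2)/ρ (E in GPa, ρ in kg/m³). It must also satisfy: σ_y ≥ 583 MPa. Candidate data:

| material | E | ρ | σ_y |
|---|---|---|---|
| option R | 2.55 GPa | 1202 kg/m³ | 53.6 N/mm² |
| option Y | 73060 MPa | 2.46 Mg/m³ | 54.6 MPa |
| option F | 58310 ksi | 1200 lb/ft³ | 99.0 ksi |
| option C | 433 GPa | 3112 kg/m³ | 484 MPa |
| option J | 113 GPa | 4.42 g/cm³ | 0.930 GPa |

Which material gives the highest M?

option J

Screen on constraints: σ_y ≥ 583 MPa. Survivors: option F, option J.
Normalizing units and computing the index:
  option F: E = 402.0 GPa, ρ = 19220 kg/m³
  option J: E = 113.0 GPa, ρ = 4420 kg/m³
  option J: M = 2.41×10⁻³
  option F: M = 1.04×10⁻³
Option J has the largest M.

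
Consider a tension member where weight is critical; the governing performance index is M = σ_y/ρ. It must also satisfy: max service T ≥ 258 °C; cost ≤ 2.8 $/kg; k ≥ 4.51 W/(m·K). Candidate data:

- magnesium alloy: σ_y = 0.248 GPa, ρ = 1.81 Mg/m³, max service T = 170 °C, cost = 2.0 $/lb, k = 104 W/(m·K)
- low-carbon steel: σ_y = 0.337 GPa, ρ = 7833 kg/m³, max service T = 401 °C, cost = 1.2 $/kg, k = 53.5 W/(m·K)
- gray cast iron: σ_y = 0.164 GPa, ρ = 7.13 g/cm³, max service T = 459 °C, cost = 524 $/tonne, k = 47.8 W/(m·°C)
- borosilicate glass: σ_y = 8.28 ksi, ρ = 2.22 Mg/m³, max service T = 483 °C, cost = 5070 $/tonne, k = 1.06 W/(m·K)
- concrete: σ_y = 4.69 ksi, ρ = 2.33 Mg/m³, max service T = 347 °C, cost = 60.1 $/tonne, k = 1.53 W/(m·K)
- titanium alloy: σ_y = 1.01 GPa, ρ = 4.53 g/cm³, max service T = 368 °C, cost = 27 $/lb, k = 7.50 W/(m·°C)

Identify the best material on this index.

low-carbon steel

Screen on constraints: max service T ≥ 258 °C; cost ≤ 2.8 $/kg; k ≥ 4.51 W/(m·K). Survivors: low-carbon steel, gray cast iron.
Putting every candidate on a common basis:
  low-carbon steel: σ_y = 337.0 MPa, ρ = 7833 kg/m³
  gray cast iron: σ_y = 164.0 MPa, ρ = 7130 kg/m³
  low-carbon steel: M = 43.0 kN·m/kg
  gray cast iron: M = 23.0 kN·m/kg
Low-carbon steel has the largest M.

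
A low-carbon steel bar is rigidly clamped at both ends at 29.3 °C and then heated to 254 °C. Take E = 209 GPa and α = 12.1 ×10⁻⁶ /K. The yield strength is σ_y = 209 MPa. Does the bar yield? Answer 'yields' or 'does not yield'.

yields

ΔT = 224.7 K. Constrained thermal stress σ = E·α·ΔT = 209.0×10³ MPa × 12.1×10⁻⁶ × 224.7 = 568 MPa (compressive).
Compare to σ_y = 209 MPa: σ ≥ σ_y, so it yields.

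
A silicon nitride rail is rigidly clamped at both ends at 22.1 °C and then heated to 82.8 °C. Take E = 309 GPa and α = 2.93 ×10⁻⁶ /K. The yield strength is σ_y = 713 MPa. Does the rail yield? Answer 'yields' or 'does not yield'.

does not yield

ΔT = 60.70 K. Constrained thermal stress σ = E·α·ΔT = 309.0×10³ MPa × 2.93×10⁻⁶ × 60.70 = 55.0 MPa (compressive).
Compare to σ_y = 713 MPa: σ < σ_y, so it does not yield.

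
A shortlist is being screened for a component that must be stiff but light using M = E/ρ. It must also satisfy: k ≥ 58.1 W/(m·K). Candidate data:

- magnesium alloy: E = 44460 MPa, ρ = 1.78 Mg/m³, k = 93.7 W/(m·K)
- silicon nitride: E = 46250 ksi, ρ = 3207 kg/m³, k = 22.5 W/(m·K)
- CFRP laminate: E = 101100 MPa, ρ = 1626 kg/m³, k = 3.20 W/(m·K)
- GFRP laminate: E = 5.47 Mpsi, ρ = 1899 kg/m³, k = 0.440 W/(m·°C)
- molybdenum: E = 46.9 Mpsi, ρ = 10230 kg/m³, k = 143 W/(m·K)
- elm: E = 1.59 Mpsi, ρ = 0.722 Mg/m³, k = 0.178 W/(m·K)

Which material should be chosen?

Screen on constraints: k ≥ 58.1 W/(m·K). Survivors: magnesium alloy, molybdenum.
Convert each candidate to consistent units, then evaluate M:
  magnesium alloy: E = 44.46 GPa, ρ = 1780 kg/m³
  molybdenum: E = 323.4 GPa, ρ = 10230 kg/m³
  molybdenum: M = 31.6 MN·m/kg
  magnesium alloy: M = 25.0 MN·m/kg
The maximum is for molybdenum.

molybdenum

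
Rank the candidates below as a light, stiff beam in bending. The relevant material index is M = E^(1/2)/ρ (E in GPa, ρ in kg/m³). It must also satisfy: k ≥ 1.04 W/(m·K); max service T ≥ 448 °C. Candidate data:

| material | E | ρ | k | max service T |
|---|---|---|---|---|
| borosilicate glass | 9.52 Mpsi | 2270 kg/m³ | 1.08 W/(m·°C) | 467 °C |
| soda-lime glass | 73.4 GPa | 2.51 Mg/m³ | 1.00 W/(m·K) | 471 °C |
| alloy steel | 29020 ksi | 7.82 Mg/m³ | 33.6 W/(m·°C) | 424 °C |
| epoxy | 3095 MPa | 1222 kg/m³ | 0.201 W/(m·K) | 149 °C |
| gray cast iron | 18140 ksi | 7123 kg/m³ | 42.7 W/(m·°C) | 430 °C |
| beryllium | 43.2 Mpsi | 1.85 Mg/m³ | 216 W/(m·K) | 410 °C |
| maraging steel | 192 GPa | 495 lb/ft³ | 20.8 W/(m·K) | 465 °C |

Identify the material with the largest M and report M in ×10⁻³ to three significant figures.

borosilicate glass, M = 3.57×10⁻³

Screen on constraints: k ≥ 1.04 W/(m·K); max service T ≥ 448 °C. Survivors: borosilicate glass, maraging steel.
After converting to SI:
  borosilicate glass: E = 65.64 GPa, ρ = 2270 kg/m³
  maraging steel: E = 192.0 GPa, ρ = 7929 kg/m³
  borosilicate glass: M = 3.57×10⁻³
  maraging steel: M = 1.75×10⁻³
The maximum is for borosilicate glass.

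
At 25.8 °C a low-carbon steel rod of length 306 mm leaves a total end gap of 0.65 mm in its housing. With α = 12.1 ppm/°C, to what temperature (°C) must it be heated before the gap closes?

α·L₀·ΔT = 0.65 mm ⇒ ΔT = 0.65 / (12.1×10⁻⁶ × 306.0) = 175.6 K.
T = 25.8 + 175.6 = 201.4 °C.

201 °C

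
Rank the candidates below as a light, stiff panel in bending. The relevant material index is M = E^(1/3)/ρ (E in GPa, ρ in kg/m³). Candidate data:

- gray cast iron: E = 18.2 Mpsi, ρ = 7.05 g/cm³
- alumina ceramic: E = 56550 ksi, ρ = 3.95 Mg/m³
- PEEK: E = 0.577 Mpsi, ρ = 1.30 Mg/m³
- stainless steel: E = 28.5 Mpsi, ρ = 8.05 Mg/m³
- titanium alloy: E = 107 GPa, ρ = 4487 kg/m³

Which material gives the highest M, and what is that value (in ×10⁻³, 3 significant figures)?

After converting to SI:
  gray cast iron: E = 125.5 GPa, ρ = 7050 kg/m³
  alumina ceramic: E = 389.9 GPa, ρ = 3950 kg/m³
  PEEK: E = 3.978 GPa, ρ = 1300 kg/m³
  stainless steel: E = 196.5 GPa, ρ = 8050 kg/m³
  titanium alloy: E = 107.0 GPa, ρ = 4487 kg/m³
  alumina ceramic: M = 1.85×10⁻³
  PEEK: M = 1.22×10⁻³
  titanium alloy: M = 1.06×10⁻³
  stainless steel: M = 0.722×10⁻³
  gray cast iron: M = 0.710×10⁻³
Alumina ceramic has the largest M.

alumina ceramic, M = 1.85×10⁻³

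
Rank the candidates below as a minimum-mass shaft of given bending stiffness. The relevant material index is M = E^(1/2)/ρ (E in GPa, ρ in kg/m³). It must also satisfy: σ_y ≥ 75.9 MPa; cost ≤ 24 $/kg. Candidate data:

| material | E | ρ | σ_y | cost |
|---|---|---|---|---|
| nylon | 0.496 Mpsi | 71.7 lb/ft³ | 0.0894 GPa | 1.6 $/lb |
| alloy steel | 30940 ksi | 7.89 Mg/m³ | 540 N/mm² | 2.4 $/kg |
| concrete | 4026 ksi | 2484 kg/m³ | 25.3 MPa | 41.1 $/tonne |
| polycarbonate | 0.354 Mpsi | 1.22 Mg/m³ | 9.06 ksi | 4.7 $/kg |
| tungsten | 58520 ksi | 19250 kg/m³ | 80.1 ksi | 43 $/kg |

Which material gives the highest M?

Screen on constraints: σ_y ≥ 75.9 MPa; cost ≤ 24 $/kg. Survivors: nylon, alloy steel.
Normalizing units and computing the index:
  nylon: E = 3.420 GPa, ρ = 1149 kg/m³
  alloy steel: E = 213.3 GPa, ρ = 7890 kg/m³
  alloy steel: M = 1.85×10⁻³
  nylon: M = 1.61×10⁻³
Alloy steel has the largest M.

alloy steel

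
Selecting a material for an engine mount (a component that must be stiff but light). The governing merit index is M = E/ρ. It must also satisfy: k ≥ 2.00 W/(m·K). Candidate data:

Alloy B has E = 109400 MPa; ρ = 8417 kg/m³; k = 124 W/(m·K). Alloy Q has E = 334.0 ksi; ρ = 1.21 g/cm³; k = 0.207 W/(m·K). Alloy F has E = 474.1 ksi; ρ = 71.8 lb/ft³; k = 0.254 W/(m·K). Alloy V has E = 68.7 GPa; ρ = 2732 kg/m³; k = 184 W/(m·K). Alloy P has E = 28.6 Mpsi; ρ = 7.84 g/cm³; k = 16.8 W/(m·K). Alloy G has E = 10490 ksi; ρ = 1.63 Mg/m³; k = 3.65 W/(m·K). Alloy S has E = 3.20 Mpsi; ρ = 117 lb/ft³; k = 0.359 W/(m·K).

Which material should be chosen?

alloy G

Screen on constraints: k ≥ 2.00 W/(m·K). Survivors: alloy B, alloy V, alloy P, alloy G.
Convert each candidate to consistent units, then evaluate M:
  alloy B: E = 109.4 GPa, ρ = 8417 kg/m³
  alloy V: E = 68.70 GPa, ρ = 2732 kg/m³
  alloy P: E = 197.2 GPa, ρ = 7840 kg/m³
  alloy G: E = 72.33 GPa, ρ = 1630 kg/m³
  alloy G: M = 44.4 MN·m/kg
  alloy P: M = 25.2 MN·m/kg
  alloy V: M = 25.1 MN·m/kg
  alloy B: M = 13.0 MN·m/kg
Alloy G ranks first.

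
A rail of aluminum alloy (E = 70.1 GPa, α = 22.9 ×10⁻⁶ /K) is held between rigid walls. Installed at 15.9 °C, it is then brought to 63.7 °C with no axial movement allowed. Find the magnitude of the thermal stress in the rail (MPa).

ΔT = 47.80 K. Constrained thermal stress σ = E·α·ΔT = 70.10×10³ MPa × 22.9×10⁻⁶ × 47.80 = 76.7 MPa (compressive).

76.7 MPa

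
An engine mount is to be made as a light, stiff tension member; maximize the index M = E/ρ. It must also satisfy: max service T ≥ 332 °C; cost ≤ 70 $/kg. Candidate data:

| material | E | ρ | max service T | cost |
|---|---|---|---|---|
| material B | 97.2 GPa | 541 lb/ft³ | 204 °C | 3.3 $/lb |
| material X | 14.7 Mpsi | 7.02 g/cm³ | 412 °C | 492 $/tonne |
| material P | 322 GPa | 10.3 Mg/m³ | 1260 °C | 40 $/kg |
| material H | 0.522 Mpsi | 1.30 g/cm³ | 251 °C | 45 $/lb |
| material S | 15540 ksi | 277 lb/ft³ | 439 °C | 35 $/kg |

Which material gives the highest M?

material P

Screen on constraints: max service T ≥ 332 °C; cost ≤ 70 $/kg. Survivors: material X, material P, material S.
Putting every candidate on a common basis:
  material X: E = 101.4 GPa, ρ = 7020 kg/m³
  material P: E = 322.0 GPa, ρ = 10300 kg/m³
  material S: E = 107.1 GPa, ρ = 4437 kg/m³
  material P: M = 31.3 MN·m/kg
  material S: M = 24.1 MN·m/kg
  material X: M = 14.4 MN·m/kg
Highest index: material P.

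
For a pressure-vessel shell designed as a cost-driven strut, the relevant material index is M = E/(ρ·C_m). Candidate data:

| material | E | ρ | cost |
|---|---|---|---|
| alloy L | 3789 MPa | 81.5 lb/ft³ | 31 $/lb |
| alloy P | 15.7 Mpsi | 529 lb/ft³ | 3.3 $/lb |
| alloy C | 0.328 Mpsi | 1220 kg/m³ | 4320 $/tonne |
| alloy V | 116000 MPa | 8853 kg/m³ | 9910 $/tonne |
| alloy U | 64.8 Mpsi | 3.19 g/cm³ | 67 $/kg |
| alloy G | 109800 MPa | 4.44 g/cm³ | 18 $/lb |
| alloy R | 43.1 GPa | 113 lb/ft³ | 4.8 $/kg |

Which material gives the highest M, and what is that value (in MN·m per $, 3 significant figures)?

alloy R, M = 4.96 MN·m per $

In SI units:
  alloy L: E = 3.789 GPa, ρ = 1306 kg/m³, cost = 68.34 $/kg
  alloy P: E = 108.2 GPa, ρ = 8474 kg/m³, cost = 7.275 $/kg
  alloy C: E = 2.261 GPa, ρ = 1220 kg/m³, cost = 4.320 $/kg
  alloy V: E = 116.0 GPa, ρ = 8853 kg/m³, cost = 9.910 $/kg
  alloy U: E = 446.8 GPa, ρ = 3190 kg/m³, cost = 67.00 $/kg
  alloy G: E = 109.8 GPa, ρ = 4440 kg/m³, cost = 39.68 $/kg
  alloy R: E = 43.10 GPa, ρ = 1810 kg/m³, cost = 4.800 $/kg
  alloy R: M = 4.96 MN·m per $
  alloy U: M = 2.09 MN·m per $
  alloy P: M = 1.76 MN·m per $
  alloy V: M = 1.32 MN·m per $
  alloy G: M = 0.623 MN·m per $
  alloy C: M = 0.429 MN·m per $
  alloy L: M = 0.0425 MN·m per $
The maximum is for alloy R.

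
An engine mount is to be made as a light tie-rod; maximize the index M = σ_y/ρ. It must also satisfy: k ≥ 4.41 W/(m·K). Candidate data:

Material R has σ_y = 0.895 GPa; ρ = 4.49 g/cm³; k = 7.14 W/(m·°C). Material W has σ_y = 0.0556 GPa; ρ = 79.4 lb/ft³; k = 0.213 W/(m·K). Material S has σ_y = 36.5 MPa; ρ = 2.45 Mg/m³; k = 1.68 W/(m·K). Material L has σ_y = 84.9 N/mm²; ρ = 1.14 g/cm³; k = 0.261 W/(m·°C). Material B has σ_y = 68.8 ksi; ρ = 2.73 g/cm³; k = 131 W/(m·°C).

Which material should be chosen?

Screen on constraints: k ≥ 4.41 W/(m·K). Survivors: material R, material B.
In SI units:
  material R: σ_y = 895.0 MPa, ρ = 4490 kg/m³
  material B: σ_y = 474.4 MPa, ρ = 2730 kg/m³
  material R: M = 199 kN·m/kg
  material B: M = 174 kN·m/kg
The maximum is for material R.

material R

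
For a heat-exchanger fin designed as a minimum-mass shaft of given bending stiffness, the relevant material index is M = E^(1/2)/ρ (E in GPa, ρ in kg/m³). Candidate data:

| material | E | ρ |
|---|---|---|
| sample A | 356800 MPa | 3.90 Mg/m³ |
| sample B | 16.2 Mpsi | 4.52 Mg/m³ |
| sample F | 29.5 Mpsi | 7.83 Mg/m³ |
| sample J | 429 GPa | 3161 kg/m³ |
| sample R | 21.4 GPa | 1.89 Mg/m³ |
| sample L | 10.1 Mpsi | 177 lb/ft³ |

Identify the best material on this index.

sample J

Putting every candidate on a common basis:
  sample A: E = 356.8 GPa, ρ = 3900 kg/m³
  sample B: E = 111.7 GPa, ρ = 4520 kg/m³
  sample F: E = 203.4 GPa, ρ = 7830 kg/m³
  sample J: E = 429.0 GPa, ρ = 3161 kg/m³
  sample R: E = 21.40 GPa, ρ = 1890 kg/m³
  sample L: E = 69.64 GPa, ρ = 2835 kg/m³
  sample J: M = 6.55×10⁻³
  sample A: M = 4.84×10⁻³
  sample L: M = 2.94×10⁻³
  sample R: M = 2.45×10⁻³
  sample B: M = 2.34×10⁻³
  sample F: M = 1.82×10⁻³
Sample J has the largest M.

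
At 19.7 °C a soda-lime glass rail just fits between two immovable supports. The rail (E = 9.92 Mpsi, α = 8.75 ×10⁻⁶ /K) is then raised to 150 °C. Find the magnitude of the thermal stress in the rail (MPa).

78.0 MPa

E = 9.92 Mpsi = 68.40 GPa.
ΔT = 130.3 K. Constrained thermal stress σ = E·α·ΔT = 68.40×10³ MPa × 8.75×10⁻⁶ × 130.3 = 78.0 MPa (compressive).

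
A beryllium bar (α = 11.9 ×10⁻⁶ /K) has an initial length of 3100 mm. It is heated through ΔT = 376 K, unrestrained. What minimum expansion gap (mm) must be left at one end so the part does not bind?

13.9 mm

ΔL = α·L₀·ΔT = 11.9×10⁻⁶ × 3100 mm × 376.0 K = 13.9 mm.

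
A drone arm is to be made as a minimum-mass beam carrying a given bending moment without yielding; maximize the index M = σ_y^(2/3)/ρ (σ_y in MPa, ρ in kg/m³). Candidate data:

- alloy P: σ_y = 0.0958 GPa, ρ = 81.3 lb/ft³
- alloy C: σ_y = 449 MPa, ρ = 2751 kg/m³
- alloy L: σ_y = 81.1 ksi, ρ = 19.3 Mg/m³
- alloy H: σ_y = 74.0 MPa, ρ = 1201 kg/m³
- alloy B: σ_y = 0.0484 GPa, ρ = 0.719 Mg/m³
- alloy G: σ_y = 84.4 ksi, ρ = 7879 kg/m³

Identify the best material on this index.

alloy C

In SI units:
  alloy P: σ_y = 95.80 MPa, ρ = 1302 kg/m³
  alloy C: σ_y = 449.0 MPa, ρ = 2751 kg/m³
  alloy L: σ_y = 559.2 MPa, ρ = 19300 kg/m³
  alloy H: σ_y = 74.00 MPa, ρ = 1201 kg/m³
  alloy B: σ_y = 48.40 MPa, ρ = 719.0 kg/m³
  alloy G: σ_y = 581.9 MPa, ρ = 7879 kg/m³
  alloy C: M = 21.3×10⁻³
  alloy B: M = 18.5×10⁻³
  alloy P: M = 16.1×10⁻³
  alloy H: M = 14.7×10⁻³
  alloy G: M = 8.85×10⁻³
  alloy L: M = 3.52×10⁻³
Alloy C ranks first.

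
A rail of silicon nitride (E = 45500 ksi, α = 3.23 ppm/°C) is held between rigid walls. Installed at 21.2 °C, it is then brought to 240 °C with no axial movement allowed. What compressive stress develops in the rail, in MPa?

E = 45500 ksi = 313.7 GPa.
ΔT = 218.8 K. Constrained thermal stress σ = E·α·ΔT = 313.7×10³ MPa × 3.23×10⁻⁶ × 218.8 = 222 MPa (compressive).

222 MPa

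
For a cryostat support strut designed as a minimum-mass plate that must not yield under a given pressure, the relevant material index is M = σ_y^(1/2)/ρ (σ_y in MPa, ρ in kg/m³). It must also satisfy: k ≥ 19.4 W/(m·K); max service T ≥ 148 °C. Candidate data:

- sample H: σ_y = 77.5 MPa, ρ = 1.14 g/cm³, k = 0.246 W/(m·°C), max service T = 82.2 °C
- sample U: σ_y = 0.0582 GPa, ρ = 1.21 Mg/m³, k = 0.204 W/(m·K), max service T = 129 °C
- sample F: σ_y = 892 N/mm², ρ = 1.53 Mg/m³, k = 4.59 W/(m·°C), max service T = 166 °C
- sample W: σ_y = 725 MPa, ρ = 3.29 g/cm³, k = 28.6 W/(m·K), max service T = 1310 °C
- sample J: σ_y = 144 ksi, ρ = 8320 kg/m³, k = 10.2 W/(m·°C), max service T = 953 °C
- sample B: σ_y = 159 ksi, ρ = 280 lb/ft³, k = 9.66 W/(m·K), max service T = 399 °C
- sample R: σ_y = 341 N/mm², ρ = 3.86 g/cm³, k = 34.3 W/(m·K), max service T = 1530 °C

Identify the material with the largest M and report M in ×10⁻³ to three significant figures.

sample W, M = 8.18×10⁻³

Screen on constraints: k ≥ 19.4 W/(m·K); max service T ≥ 148 °C. Survivors: sample W, sample R.
Putting every candidate on a common basis:
  sample W: σ_y = 725.0 MPa, ρ = 3290 kg/m³
  sample R: σ_y = 341.0 MPa, ρ = 3860 kg/m³
  sample W: M = 8.18×10⁻³
  sample R: M = 4.78×10⁻³
Sample W has the largest M.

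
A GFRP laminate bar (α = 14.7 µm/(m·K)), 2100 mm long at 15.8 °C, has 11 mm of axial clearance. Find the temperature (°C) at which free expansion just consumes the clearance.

α·L₀·ΔT = 11.0 mm ⇒ ΔT = 11.0 / (14.7×10⁻⁶ × 2100.0) = 356.3 K.
T = 15.8 + 356.3 = 372.1 °C.

372 °C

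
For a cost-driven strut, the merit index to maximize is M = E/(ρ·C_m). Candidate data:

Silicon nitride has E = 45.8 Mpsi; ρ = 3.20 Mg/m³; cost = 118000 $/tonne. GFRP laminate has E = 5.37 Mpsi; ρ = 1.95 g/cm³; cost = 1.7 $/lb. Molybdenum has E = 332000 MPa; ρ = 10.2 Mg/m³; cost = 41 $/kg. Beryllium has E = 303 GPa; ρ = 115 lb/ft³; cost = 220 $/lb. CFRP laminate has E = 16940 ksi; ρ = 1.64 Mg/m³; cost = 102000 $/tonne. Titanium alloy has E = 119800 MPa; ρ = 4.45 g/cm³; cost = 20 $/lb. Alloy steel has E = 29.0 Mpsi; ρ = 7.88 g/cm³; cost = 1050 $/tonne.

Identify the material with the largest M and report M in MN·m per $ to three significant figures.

Normalizing units and computing the index:
  silicon nitride: E = 315.8 GPa, ρ = 3200 kg/m³, cost = 118.0 $/kg
  GFRP laminate: E = 37.02 GPa, ρ = 1950 kg/m³, cost = 3.748 $/kg
  molybdenum: E = 332.0 GPa, ρ = 10200 kg/m³, cost = 41.00 $/kg
  beryllium: E = 303.0 GPa, ρ = 1842 kg/m³, cost = 485.0 $/kg
  CFRP laminate: E = 116.8 GPa, ρ = 1640 kg/m³, cost = 102.0 $/kg
  titanium alloy: E = 119.8 GPa, ρ = 4450 kg/m³, cost = 44.09 $/kg
  alloy steel: E = 199.9 GPa, ρ = 7880 kg/m³, cost = 1.050 $/kg
  alloy steel: M = 24.2 MN·m per $
  GFRP laminate: M = 5.07 MN·m per $
  silicon nitride: M = 0.836 MN·m per $
  molybdenum: M = 0.794 MN·m per $
  CFRP laminate: M = 0.698 MN·m per $
  titanium alloy: M = 0.611 MN·m per $
  beryllium: M = 0.339 MN·m per $
The maximum is for alloy steel.

alloy steel, M = 24.2 MN·m per $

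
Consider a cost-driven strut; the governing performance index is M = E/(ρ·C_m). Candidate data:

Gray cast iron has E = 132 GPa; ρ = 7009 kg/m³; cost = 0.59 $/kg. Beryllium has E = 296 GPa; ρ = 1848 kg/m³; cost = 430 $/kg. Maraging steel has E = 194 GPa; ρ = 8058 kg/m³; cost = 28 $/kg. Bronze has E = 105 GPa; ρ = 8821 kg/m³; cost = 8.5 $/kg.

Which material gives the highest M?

gray cast iron

Computing M directly (units already consistent):
  gray cast iron: M = 31.9 MN·m per $
  bronze: M = 1.40 MN·m per $
  maraging steel: M = 0.860 MN·m per $
  beryllium: M = 0.372 MN·m per $
The maximum is for gray cast iron.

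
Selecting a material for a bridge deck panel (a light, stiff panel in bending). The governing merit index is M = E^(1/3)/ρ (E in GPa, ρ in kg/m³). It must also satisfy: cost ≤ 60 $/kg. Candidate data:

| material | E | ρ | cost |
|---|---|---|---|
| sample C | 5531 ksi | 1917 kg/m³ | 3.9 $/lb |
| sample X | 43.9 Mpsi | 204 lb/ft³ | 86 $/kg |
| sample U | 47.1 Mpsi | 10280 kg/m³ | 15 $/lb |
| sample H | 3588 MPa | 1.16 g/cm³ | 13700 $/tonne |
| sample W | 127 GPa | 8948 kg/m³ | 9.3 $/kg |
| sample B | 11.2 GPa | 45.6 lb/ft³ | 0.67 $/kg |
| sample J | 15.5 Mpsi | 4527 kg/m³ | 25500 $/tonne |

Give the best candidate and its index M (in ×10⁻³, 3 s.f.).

sample B, M = 3.06×10⁻³

Screen on constraints: cost ≤ 60 $/kg. Survivors: sample C, sample U, sample H, sample W, sample B, sample J.
After converting to SI:
  sample C: E = 38.13 GPa, ρ = 1917 kg/m³
  sample U: E = 324.7 GPa, ρ = 10280 kg/m³
  sample H: E = 3.588 GPa, ρ = 1160 kg/m³
  sample W: E = 127.0 GPa, ρ = 8948 kg/m³
  sample B: E = 11.20 GPa, ρ = 730.4 kg/m³
  sample J: E = 106.9 GPa, ρ = 4527 kg/m³
  sample B: M = 3.06×10⁻³
  sample C: M = 1.76×10⁻³
  sample H: M = 1.32×10⁻³
  sample J: M = 1.05×10⁻³
  sample U: M = 0.669×10⁻³
  sample W: M = 0.562×10⁻³
Sample B has the largest M.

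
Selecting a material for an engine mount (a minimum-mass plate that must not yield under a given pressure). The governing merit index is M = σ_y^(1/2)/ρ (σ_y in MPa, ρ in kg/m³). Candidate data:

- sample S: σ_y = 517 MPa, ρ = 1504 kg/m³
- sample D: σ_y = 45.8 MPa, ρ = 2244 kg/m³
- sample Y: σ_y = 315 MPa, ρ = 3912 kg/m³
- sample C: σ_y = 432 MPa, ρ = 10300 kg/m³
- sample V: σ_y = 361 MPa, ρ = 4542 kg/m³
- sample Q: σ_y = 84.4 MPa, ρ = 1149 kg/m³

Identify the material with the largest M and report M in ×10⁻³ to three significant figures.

sample S, M = 15.1×10⁻³

Per-candidate index values:
  sample S: M = 15.1×10⁻³
  sample Q: M = 8.00×10⁻³
  sample Y: M = 4.54×10⁻³
  sample V: M = 4.18×10⁻³
  sample D: M = 3.02×10⁻³
  sample C: M = 2.02×10⁻³
Highest index: sample S.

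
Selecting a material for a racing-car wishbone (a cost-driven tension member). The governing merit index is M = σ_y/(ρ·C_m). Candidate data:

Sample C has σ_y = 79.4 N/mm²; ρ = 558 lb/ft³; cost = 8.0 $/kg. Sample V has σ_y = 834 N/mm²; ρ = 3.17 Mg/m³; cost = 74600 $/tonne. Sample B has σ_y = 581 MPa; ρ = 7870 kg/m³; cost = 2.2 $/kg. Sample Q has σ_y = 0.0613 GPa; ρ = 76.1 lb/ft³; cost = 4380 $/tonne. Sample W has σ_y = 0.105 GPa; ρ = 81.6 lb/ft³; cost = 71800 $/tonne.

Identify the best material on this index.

Normalizing units and computing the index:
  sample C: σ_y = 79.40 MPa, ρ = 8938 kg/m³, cost = 8.000 $/kg
  sample V: σ_y = 834.0 MPa, ρ = 3170 kg/m³, cost = 74.60 $/kg
  sample B: σ_y = 581.0 MPa, ρ = 7870 kg/m³, cost = 2.200 $/kg
  sample Q: σ_y = 61.30 MPa, ρ = 1219 kg/m³, cost = 4.380 $/kg
  sample W: σ_y = 105.0 MPa, ρ = 1307 kg/m³, cost = 71.80 $/kg
  sample B: M = 33.6 kN·m per $
  sample Q: M = 11.5 kN·m per $
  sample V: M = 3.53 kN·m per $
  sample W: M = 1.12 kN·m per $
  sample C: M = 1.11 kN·m per $
The maximum is for sample B.

sample B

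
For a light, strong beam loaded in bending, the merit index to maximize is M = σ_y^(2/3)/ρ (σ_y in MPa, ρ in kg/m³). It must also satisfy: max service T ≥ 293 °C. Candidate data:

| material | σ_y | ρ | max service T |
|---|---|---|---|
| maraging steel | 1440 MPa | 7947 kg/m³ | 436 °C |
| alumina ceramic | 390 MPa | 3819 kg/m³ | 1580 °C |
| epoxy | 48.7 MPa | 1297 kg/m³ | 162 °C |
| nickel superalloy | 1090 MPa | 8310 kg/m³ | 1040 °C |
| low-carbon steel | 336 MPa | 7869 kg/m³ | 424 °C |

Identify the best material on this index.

Screen on constraints: max service T ≥ 293 °C. Survivors: maraging steel, alumina ceramic, nickel superalloy, low-carbon steel.
Per-candidate index values:
  maraging steel: M = 16.0×10⁻³
  alumina ceramic: M = 14.0×10⁻³
  nickel superalloy: M = 12.7×10⁻³
  low-carbon steel: M = 6.14×10⁻³
The maximum is for maraging steel.

maraging steel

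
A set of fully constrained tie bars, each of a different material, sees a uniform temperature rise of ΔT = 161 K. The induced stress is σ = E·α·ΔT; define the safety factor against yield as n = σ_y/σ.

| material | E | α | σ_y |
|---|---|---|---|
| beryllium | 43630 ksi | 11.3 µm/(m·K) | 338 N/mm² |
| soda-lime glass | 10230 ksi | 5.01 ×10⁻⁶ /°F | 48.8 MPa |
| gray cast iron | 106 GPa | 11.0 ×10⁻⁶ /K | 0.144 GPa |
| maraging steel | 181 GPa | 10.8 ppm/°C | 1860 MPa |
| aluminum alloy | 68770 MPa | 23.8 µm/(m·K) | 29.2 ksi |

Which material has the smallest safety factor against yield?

soda-lime glass

In consistent units (E in GPa, α in ×10⁻⁶/K, σ_y in MPa):
  beryllium: E = 300.8, α = 11.3, σ_y = 338.0 → σ = 547 MPa, n = 0.618
  soda-lime glass: E = 70.53, α = 9.02, σ_y = 48.80 → σ = 102 MPa, n = 0.477
  gray cast iron: E = 106.0, α = 11.0, σ_y = 144.0 → σ = 188 MPa, n = 0.767
  maraging steel: E = 181.0, α = 10.8, σ_y = 1860 → σ = 315 MPa, n = 5.91
  aluminum alloy: E = 68.77, α = 23.8, σ_y = 201.3 → σ = 264 MPa, n = 0.764
Smallest n: soda-lime glass with n = 0.477.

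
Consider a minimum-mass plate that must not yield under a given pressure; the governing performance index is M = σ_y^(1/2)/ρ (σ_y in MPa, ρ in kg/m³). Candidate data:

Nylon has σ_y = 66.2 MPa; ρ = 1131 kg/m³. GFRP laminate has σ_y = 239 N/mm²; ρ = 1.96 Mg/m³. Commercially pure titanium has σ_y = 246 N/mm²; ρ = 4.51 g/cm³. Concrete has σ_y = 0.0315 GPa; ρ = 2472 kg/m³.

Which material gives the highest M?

GFRP laminate

Convert each candidate to consistent units, then evaluate M:
  nylon: σ_y = 66.20 MPa, ρ = 1131 kg/m³
  GFRP laminate: σ_y = 239.0 MPa, ρ = 1960 kg/m³
  commercially pure titanium: σ_y = 246.0 MPa, ρ = 4510 kg/m³
  concrete: σ_y = 31.50 MPa, ρ = 2472 kg/m³
  GFRP laminate: M = 7.89×10⁻³
  nylon: M = 7.19×10⁻³
  commercially pure titanium: M = 3.48×10⁻³
  concrete: M = 2.27×10⁻³
The maximum is for GFRP laminate.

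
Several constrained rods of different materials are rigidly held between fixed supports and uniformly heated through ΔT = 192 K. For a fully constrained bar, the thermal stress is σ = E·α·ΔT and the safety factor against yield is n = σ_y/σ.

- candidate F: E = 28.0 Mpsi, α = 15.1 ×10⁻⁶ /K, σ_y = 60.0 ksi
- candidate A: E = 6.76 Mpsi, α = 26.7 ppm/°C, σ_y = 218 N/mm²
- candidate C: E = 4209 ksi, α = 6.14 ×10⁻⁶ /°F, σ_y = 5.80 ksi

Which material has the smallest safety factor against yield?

candidate C

Per material, after unit conversion:
  candidate F: E = 193.1, α = 15.1, σ_y = 413.7 → σ = 560 MPa, n = 0.739
  candidate A: E = 46.61, α = 26.7, σ_y = 218.0 → σ = 239 MPa, n = 0.912
  candidate C: E = 29.02, α = 11.1, σ_y = 39.99 → σ = 61.6 MPa, n = 0.649
Candidate C has the lowest safety factor, n = 0.649.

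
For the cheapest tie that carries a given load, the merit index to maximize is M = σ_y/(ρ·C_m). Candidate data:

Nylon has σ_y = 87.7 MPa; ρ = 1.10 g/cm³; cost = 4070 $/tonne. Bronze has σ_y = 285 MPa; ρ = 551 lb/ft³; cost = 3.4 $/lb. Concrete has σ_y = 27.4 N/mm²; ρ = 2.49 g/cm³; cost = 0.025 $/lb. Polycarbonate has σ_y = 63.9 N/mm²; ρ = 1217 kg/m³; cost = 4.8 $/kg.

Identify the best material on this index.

Putting every candidate on a common basis:
  nylon: σ_y = 87.70 MPa, ρ = 1100 kg/m³, cost = 4.070 $/kg
  bronze: σ_y = 285.0 MPa, ρ = 8826 kg/m³, cost = 7.496 $/kg
  concrete: σ_y = 27.40 MPa, ρ = 2490 kg/m³, cost = 0.05511 $/kg
  polycarbonate: σ_y = 63.90 MPa, ρ = 1217 kg/m³, cost = 4.800 $/kg
  concrete: M = 200 kN·m per $
  nylon: M = 19.6 kN·m per $
  polycarbonate: M = 10.9 kN·m per $
  bronze: M = 4.31 kN·m per $
Highest index: concrete.

concrete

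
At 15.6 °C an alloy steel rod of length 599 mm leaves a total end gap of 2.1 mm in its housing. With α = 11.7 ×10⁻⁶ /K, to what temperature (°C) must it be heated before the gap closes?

α·L₀·ΔT = 2.1 mm ⇒ ΔT = 2.1 / (11.7×10⁻⁶ × 599.0) = 299.6 K.
T = 15.6 + 299.6 = 315.2 °C.

315 °C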